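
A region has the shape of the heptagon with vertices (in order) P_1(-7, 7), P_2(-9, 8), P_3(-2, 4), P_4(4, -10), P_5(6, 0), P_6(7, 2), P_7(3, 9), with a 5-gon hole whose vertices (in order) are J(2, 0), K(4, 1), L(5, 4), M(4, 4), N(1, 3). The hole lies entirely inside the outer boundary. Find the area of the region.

Outer boundary:
Apply Gauss's area formula: 2A = Σ (x_i·y_{i+1} − x_{i+1}·y_i), indices taken mod 7.
Σ = (7) + (-20) + (4) + (60) + (12) + (57) + (84) = 204
Area = |Σ|/2 = 102.
Hole:
Apply the shoelace formula: 2A = Σ (x_i·y_{i+1} − x_{i+1}·y_i), indices taken mod 5.
Σ = (2) + (11) + (4) + (8) + (-6) = 19
Area = |Σ|/2 = 9.5.
Net area = 102 − 9.5 = 92.5.

92.5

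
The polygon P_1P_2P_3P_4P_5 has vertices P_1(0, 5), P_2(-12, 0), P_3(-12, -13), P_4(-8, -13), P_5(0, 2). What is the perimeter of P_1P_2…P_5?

|P_1P_2| = √((-12)² + (-5)²) = √169 = 13
|P_2P_3| = √((0)² + (-13)²) = √169 = 13
|P_3P_4| = √((4)² + (0)²) = √16 = 4
|P_4P_5| = √((8)² + (15)²) = √289 = 17
|P_5P_1| = √((0)² + (3)²) = √9 = 3
Perimeter = 13 + 13 + 4 + 17 + 3 = 50.

50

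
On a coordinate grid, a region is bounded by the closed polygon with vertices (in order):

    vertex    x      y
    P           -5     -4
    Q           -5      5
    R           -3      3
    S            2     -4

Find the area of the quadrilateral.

33.5

Apply the surveyor's formula: 2A = Σ (x_i·y_{i+1} − x_{i+1}·y_i), indices taken mod 4.
Σ = (-45) + (0) + (6) + (-28) = -67
Area = |Σ|/2 = 33.5.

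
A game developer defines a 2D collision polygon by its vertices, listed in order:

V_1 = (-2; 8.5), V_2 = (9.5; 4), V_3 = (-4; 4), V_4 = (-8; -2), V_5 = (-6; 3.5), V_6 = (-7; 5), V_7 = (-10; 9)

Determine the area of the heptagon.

60.125

V_1→V_2: (-2)(4) − (9.5)(8.5) = -88.75
V_2→V_3: (9.5)(4) − (-4)(4) = 54
V_3→V_4: (-4)(-2) − (-8)(4) = 40
V_4→V_5: (-8)(3.5) − (-6)(-2) = -40
V_5→V_6: (-6)(5) − (-7)(3.5) = -5.5
V_6→V_7: (-7)(9) − (-10)(5) = -13
V_7→V_1: (-10)(8.5) − (-2)(9) = -67
Σ = -120.25
Area = |Σ|/2 = 60.125.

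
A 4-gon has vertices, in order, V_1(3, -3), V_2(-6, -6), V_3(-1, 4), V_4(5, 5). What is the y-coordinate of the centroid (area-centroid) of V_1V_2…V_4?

-3/11

Apply Gauss's area formula. First the cross-terms c_i = x_i·y_{i+1} − x_{i+1}·y_i:
  -36, -30, -25, -30  ⇒  2A = -121, A = -60.5.
Then Σ (y_i + y_{i+1})·c_i = 99, so ȳ = 99 / (6·(-60.5)) = -3/11.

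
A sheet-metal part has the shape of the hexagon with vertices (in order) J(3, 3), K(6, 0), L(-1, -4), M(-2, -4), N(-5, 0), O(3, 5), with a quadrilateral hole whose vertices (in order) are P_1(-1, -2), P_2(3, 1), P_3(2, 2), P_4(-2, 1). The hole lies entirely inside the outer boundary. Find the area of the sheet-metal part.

Outer boundary:
Apply Gauss's area formula: 2A = Σ (x_i·y_{i+1} − x_{i+1}·y_i), indices taken mod 6.
J→K: (3)(0) − (6)(3) = -18
K→L: (6)(-4) − (-1)(0) = -24
L→M: (-1)(-4) − (-2)(-4) = -4
M→N: (-2)(0) − (-5)(-4) = -20
N→O: (-5)(5) − (3)(0) = -25
O→J: (3)(3) − (3)(5) = -6
Σ = -97
Area = |Σ|/2 = 48.5.
Hole:
Apply the surveyor's formula: 2A = Σ (x_i·y_{i+1} − x_{i+1}·y_i), indices taken mod 4.
Cross-terms: 5, 4, 6, 5  ⇒  Σ = 20
Area = |Σ|/2 = 10.
Net area = 48.5 − 10 = 38.5.

38.5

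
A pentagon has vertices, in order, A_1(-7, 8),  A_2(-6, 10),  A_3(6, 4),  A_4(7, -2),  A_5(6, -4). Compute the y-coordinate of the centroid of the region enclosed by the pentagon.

246/71

Apply the shoelace (surveyor's) formula. First the cross-terms c_i = x_i·y_{i+1} − x_{i+1}·y_i:
  -22, -84, -40, -16, 20  ⇒  2A = -142, A = -71.
Then Σ (y_i + y_{i+1})·c_i = -1476, so ȳ = -1476 / (6·(-71)) = 246/71.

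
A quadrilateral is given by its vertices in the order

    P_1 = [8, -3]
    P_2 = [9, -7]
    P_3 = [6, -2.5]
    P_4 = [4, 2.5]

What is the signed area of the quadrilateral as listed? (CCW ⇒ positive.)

Apply the surveyor's formula: 2A = Σ (x_i·y_{i+1} − x_{i+1}·y_i), indices taken mod 4.
P_1→P_2: (8)(-7) − (9)(-3) = -29
P_2→P_3: (9)(-2.5) − (6)(-7) = 19.5
P_3→P_4: (6)(2.5) − (4)(-2.5) = 25
P_4→P_1: (4)(-3) − (8)(2.5) = -32
Σ = -16.5
Signed area = Σ/2 = -8.25 (negative ⇒ clockwise traversal).

-8.25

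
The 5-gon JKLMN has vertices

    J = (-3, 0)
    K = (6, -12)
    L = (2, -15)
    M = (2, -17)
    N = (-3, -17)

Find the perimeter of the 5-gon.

44

|JK| = √((9)² + (-12)²) = √225 = 15
|KL| = √((-4)² + (-3)²) = √25 = 5
|LM| = √((0)² + (-2)²) = √4 = 2
|MN| = √((-5)² + (0)²) = √25 = 5
|NJ| = √((0)² + (17)²) = √289 = 17
Perimeter = 15 + 5 + 2 + 5 + 17 = 44.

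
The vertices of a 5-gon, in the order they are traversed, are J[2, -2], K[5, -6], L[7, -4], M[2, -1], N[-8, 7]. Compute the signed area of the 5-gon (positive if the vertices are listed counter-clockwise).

14.5

Apply the surveyor's formula: 2A = Σ (x_i·y_{i+1} − x_{i+1}·y_i), indices taken mod 5.
J→K: (2)(-6) − (5)(-2) = -2
K→L: (5)(-4) − (7)(-6) = 22
L→M: (7)(-1) − (2)(-4) = 1
M→N: (2)(7) − (-8)(-1) = 6
N→J: (-8)(-2) − (2)(7) = 2
Σ = 29
Signed area = Σ/2 = 14.5 (positive ⇒ counter-clockwise traversal).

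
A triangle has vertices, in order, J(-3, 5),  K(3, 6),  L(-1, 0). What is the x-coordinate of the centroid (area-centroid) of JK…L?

-1/3

Apply the surveyor's formula. First the cross-terms c_i = x_i·y_{i+1} − x_{i+1}·y_i:
  -33, 6, -5  ⇒  2A = -32, A = -16.
Then Σ (x_i + x_{i+1})·c_i = 32, so x̄ = 32 / (6·(-16)) = -1/3.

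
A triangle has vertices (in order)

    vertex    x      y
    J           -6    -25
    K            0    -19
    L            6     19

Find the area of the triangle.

Σ = (114) + (114) + (-36) = 192
Area = |Σ|/2 = 96.

96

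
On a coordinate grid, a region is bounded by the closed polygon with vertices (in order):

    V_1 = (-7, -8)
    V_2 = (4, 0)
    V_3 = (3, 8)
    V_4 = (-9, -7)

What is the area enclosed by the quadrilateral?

69

V_1→V_2: (-7)(0) − (4)(-8) = 32
V_2→V_3: (4)(8) − (3)(0) = 32
V_3→V_4: (3)(-7) − (-9)(8) = 51
V_4→V_1: (-9)(-8) − (-7)(-7) = 23
Σ = 138
Area = |Σ|/2 = 69.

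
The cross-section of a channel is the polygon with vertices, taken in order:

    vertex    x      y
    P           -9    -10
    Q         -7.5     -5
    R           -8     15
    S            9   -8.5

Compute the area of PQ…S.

208

Apply the shoelace formula: 2A = Σ (x_i·y_{i+1} − x_{i+1}·y_i), indices taken mod 4.
Cross-terms: -30, -152.5, -67, -166.5  ⇒  Σ = -416
Area = |Σ|/2 = 208.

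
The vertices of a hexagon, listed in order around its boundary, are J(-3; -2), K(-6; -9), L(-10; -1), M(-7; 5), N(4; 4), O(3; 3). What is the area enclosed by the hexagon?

J→K: (-3)(-9) − (-6)(-2) = 15
K→L: (-6)(-1) − (-10)(-9) = -84
L→M: (-10)(5) − (-7)(-1) = -57
M→N: (-7)(4) − (4)(5) = -48
N→O: (4)(3) − (3)(4) = 0
O→J: (3)(-2) − (-3)(3) = 3
Σ = -171
Area = |Σ|/2 = 85.5.

85.5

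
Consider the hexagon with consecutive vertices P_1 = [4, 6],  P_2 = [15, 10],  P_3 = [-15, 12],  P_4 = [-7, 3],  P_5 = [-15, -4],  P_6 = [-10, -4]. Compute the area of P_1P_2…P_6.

Apply the surveyor's formula: 2A = Σ (x_i·y_{i+1} − x_{i+1}·y_i), indices taken mod 6.
Σ = (-50) + (330) + (39) + (73) + (20) + (-44) = 368
Area = |Σ|/2 = 184.

184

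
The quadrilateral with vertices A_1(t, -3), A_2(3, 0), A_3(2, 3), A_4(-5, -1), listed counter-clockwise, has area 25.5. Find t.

Write out the shoelace sum; only the two edges meeting at A_1 involve t:
2·Area = [((-5)·(-3) − t·(-1)) + (t·0 − 3·(-3))] + 22
       = 1·t + 46 = 51
⇒ t = 5.

5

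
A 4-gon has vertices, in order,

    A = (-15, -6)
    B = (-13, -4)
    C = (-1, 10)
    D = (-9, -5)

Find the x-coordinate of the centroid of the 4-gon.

-967/117

Apply the surveyor's formula. First the cross-terms c_i = x_i·y_{i+1} − x_{i+1}·y_i:
  -18, -134, 95, -21  ⇒  2A = -78, A = -39.
Then Σ (x_i + x_{i+1})·c_i = 1934, so x̄ = 1934 / (6·(-39)) = -967/117.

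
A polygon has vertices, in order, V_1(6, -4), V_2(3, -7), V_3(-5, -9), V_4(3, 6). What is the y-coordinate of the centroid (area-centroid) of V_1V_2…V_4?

Apply the shoelace formula. First the cross-terms c_i = x_i·y_{i+1} − x_{i+1}·y_i:
  -30, -62, -3, -48  ⇒  2A = -143, A = -71.5.
Then Σ (y_i + y_{i+1})·c_i = 1235, so ȳ = 1235 / (6·(-71.5)) = -95/33.

-95/33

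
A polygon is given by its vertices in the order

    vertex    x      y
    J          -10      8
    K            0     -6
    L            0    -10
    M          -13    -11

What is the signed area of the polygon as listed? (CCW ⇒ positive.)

-142

Apply the shoelace (surveyor's) formula: 2A = Σ (x_i·y_{i+1} − x_{i+1}·y_i), indices taken mod 4.
Cross-terms: 60, 0, -130, -214  ⇒  Σ = -284
Signed area = Σ/2 = -142 (negative ⇒ clockwise traversal).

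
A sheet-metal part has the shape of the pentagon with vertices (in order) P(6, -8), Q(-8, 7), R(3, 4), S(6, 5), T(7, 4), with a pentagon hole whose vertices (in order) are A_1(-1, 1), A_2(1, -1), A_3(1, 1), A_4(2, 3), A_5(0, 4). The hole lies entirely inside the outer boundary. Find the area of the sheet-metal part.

Outer boundary:
Apply the shoelace (surveyor's) formula: 2A = Σ (x_i·y_{i+1} − x_{i+1}·y_i), indices taken mod 5.
Σ = (-22) + (-53) + (-9) + (-11) + (-80) = -175
Area = |Σ|/2 = 87.5.
Hole:
A_1→A_2: (-1)(-1) − (1)(1) = 0
A_2→A_3: (1)(1) − (1)(-1) = 2
A_3→A_4: (1)(3) − (2)(1) = 1
A_4→A_5: (2)(4) − (0)(3) = 8
A_5→A_1: (0)(1) − (-1)(4) = 4
Σ = 15
Area = |Σ|/2 = 7.5.
Net area = 87.5 − 7.5 = 80.

80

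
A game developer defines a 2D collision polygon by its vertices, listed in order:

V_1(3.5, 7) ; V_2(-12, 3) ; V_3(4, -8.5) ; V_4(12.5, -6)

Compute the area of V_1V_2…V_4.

187.625

Apply the shoelace formula: 2A = Σ (x_i·y_{i+1} − x_{i+1}·y_i), indices taken mod 4.
V_1→V_2: (3.5)(3) − (-12)(7) = 94.5
V_2→V_3: (-12)(-8.5) − (4)(3) = 90
V_3→V_4: (4)(-6) − (12.5)(-8.5) = 82.25
V_4→V_1: (12.5)(7) − (3.5)(-6) = 108.5
Σ = 375.25
Area = |Σ|/2 = 187.625.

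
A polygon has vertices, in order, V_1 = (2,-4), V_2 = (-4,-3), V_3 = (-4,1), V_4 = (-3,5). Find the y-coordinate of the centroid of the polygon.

Apply Gauss's area formula. First the cross-terms c_i = x_i·y_{i+1} − x_{i+1}·y_i:
  -22, -16, -17, 2  ⇒  2A = -53, A = -26.5.
Then Σ (y_i + y_{i+1})·c_i = 86, so ȳ = 86 / (6·(-26.5)) = -86/159.

-86/159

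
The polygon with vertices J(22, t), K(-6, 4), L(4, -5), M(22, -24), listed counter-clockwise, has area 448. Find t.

Write out the shoelace sum; only the two edges meeting at J involve t:
2·Area = [(22·t − 22·(-24)) + (22·4 − (-6)·t)] + 28
       = 28·t + 644 = 896
⇒ t = 9.

9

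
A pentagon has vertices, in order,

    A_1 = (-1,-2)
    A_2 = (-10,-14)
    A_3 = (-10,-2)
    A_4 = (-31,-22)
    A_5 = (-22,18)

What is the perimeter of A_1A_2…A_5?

126

|A_1A_2| = √((-9)² + (-12)²) = √225 = 15
|A_2A_3| = √((0)² + (12)²) = √144 = 12
|A_3A_4| = √((-21)² + (-20)²) = √841 = 29
|A_4A_5| = √((9)² + (40)²) = √1681 = 41
|A_5A_1| = √((21)² + (-20)²) = √841 = 29
Perimeter = 15 + 12 + 29 + 41 + 29 = 126.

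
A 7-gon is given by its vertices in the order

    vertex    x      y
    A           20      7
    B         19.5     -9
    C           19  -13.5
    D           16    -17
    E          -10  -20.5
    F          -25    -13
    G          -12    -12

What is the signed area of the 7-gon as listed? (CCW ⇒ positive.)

Apply Gauss's area formula: 2A = Σ (x_i·y_{i+1} − x_{i+1}·y_i), indices taken mod 7.
Cross-terms: -316.5, -92.25, -107, -498, -382.5, 144, 156  ⇒  Σ = -1096.25
Signed area = Σ/2 = -548.125 (negative ⇒ clockwise traversal).

-548.125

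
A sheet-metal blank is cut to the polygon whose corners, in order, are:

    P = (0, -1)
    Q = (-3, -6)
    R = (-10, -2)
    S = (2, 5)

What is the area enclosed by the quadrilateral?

52.5

Σ = (-3) + (-54) + (-46) + (-2) = -105
Area = |Σ|/2 = 52.5.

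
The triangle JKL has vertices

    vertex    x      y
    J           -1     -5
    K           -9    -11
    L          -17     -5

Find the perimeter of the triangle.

|JK| = √((-8)² + (-6)²) = √100 = 10
|KL| = √((-8)² + (6)²) = √100 = 10
|LJ| = √((16)² + (0)²) = √256 = 16
Perimeter = 10 + 10 + 16 = 36.

36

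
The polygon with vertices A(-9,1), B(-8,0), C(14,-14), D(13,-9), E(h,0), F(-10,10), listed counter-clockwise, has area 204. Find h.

8

Write out the shoelace sum; only the two edges meeting at E involve h:
2·Area = [(13·0 − h·(-9)) + (h·10 − (-10)·0)] + 256
       = 19·h + 256 = 408
⇒ h = 8.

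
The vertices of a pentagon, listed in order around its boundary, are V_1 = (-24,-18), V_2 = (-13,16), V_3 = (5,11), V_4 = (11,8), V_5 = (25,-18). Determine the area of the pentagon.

1101

Apply Gauss's area formula: 2A = Σ (x_i·y_{i+1} − x_{i+1}·y_i), indices taken mod 5.
V_1→V_2: (-24)(16) − (-13)(-18) = -618
V_2→V_3: (-13)(11) − (5)(16) = -223
V_3→V_4: (5)(8) − (11)(11) = -81
V_4→V_5: (11)(-18) − (25)(8) = -398
V_5→V_1: (25)(-18) − (-24)(-18) = -882
Σ = -2202
Area = |Σ|/2 = 1101.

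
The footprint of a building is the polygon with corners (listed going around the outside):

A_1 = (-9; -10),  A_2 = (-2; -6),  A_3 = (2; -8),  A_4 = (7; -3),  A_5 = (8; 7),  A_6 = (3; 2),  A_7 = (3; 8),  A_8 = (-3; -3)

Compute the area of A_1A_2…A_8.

Apply the surveyor's formula: 2A = Σ (x_i·y_{i+1} − x_{i+1}·y_i), indices taken mod 8.
A_1→A_2: (-9)(-6) − (-2)(-10) = 34
A_2→A_3: (-2)(-8) − (2)(-6) = 28
A_3→A_4: (2)(-3) − (7)(-8) = 50
A_4→A_5: (7)(7) − (8)(-3) = 73
A_5→A_6: (8)(2) − (3)(7) = -5
A_6→A_7: (3)(8) − (3)(2) = 18
A_7→A_8: (3)(-3) − (-3)(8) = 15
A_8→A_1: (-3)(-10) − (-9)(-3) = 3
Σ = 216
Area = |Σ|/2 = 108.

108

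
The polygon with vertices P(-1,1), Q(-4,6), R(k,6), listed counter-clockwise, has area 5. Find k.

The doubled signed area Σ (x_i y_{i+1} − x_{i+1} y_i) is linear in k.
With k=0 it equals -20; the coefficient of k is -5 (from the two edges through R).
So -5·k + -20 = 2·5 = 10 ⇒ k = -6.

-6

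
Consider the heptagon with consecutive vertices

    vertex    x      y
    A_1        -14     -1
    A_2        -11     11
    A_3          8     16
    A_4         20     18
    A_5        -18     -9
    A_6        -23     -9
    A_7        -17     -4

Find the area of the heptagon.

303

Apply the surveyor's formula: 2A = Σ (x_i·y_{i+1} − x_{i+1}·y_i), indices taken mod 7.
A_1→A_2: (-14)(11) − (-11)(-1) = -165
A_2→A_3: (-11)(16) − (8)(11) = -264
A_3→A_4: (8)(18) − (20)(16) = -176
A_4→A_5: (20)(-9) − (-18)(18) = 144
A_5→A_6: (-18)(-9) − (-23)(-9) = -45
A_6→A_7: (-23)(-4) − (-17)(-9) = -61
A_7→A_1: (-17)(-1) − (-14)(-4) = -39
Σ = -606
Area = |Σ|/2 = 303.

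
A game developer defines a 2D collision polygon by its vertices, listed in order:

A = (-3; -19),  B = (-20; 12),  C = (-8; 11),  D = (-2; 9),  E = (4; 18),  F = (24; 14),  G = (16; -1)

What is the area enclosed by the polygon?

Σ = (-416) + (-124) + (-50) + (-72) + (-376) + (-248) + (-307) = -1593
Area = |Σ|/2 = 796.5.

796.5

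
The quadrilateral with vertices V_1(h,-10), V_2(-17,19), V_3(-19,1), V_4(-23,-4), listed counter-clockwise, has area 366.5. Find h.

The doubled signed area Σ (x_i y_{i+1} − x_{i+1} y_i) is linear in h.
With h=0 it equals 503; the coefficient of h is 23 (from the two edges through V_1).
So 23·h + 503 = 2·366.5 = 733 ⇒ h = 10.

10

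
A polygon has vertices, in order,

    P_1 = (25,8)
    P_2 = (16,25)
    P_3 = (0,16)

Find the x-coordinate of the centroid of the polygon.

Apply Gauss's area formula. First the cross-terms c_i = x_i·y_{i+1} − x_{i+1}·y_i:
  497, 256, -400  ⇒  2A = 353, A = 176.5.
Then Σ (x_i + x_{i+1})·c_i = 14473, so x̄ = 14473 / (6·176.5) = 41/3.

41/3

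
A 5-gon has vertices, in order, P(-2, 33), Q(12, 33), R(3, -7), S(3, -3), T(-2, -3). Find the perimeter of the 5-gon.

100

|PQ| = √((14)² + (0)²) = √196 = 14
|QR| = √((-9)² + (-40)²) = √1681 = 41
|RS| = √((0)² + (4)²) = √16 = 4
|ST| = √((-5)² + (0)²) = √25 = 5
|TP| = √((0)² + (36)²) = √1296 = 36
Perimeter = 14 + 41 + 4 + 5 + 36 = 100.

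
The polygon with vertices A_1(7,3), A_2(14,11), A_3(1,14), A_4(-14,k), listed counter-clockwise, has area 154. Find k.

The doubled signed area Σ (x_i y_{i+1} − x_{i+1} y_i) is linear in k.
With k=0 it equals 374; the coefficient of k is -6 (from the two edges through A_4).
So -6·k + 374 = 2·154 = 308 ⇒ k = 11.

11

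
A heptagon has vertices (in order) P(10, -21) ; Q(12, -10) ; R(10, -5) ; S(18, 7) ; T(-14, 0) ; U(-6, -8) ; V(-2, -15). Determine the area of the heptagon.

414

Apply the shoelace formula: 2A = Σ (x_i·y_{i+1} − x_{i+1}·y_i), indices taken mod 7.
Cross-terms: 152, 40, 160, 98, 112, 74, 192  ⇒  Σ = 828
Area = |Σ|/2 = 414.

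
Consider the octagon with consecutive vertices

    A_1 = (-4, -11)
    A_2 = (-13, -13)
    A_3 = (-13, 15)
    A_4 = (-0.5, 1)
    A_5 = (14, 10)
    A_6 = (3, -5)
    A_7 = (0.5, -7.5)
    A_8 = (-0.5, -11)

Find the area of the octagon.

Cross-terms: -91, -364, -5.5, -19, -100, -20, -9.25, -38.5  ⇒  Σ = -647.25
Area = |Σ|/2 = 323.625.

323.625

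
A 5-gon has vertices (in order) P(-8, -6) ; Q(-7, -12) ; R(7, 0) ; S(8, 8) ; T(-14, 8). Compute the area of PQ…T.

Apply Gauss's area formula: 2A = Σ (x_i·y_{i+1} − x_{i+1}·y_i), indices taken mod 5.
Cross-terms: 54, 84, 56, 176, 148  ⇒  Σ = 518
Area = |Σ|/2 = 259.

259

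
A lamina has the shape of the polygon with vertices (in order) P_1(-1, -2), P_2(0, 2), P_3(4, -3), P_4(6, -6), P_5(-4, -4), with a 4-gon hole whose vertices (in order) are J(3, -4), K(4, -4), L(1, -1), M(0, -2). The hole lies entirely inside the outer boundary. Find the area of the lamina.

Outer boundary:
Cross-terms: -2, -8, -6, -48, 4  ⇒  Σ = -60
Area = |Σ|/2 = 30.
Hole:
J→K: (3)(-4) − (4)(-4) = 4
K→L: (4)(-1) − (1)(-4) = 0
L→M: (1)(-2) − (0)(-1) = -2
M→J: (0)(-4) − (3)(-2) = 6
Σ = 8
Area = |Σ|/2 = 4.
Net area = 30 − 4 = 26.

26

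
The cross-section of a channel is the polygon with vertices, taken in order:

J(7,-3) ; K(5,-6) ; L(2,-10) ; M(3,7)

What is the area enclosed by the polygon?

39.5

Apply the shoelace formula: 2A = Σ (x_i·y_{i+1} − x_{i+1}·y_i), indices taken mod 4.
Cross-terms: -27, -38, 44, -58  ⇒  Σ = -79
Area = |Σ|/2 = 39.5.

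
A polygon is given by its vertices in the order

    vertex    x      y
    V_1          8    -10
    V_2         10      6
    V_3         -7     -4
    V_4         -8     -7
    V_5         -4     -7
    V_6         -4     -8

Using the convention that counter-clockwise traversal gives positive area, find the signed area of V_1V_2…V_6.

V_1→V_2: (8)(6) − (10)(-10) = 148
V_2→V_3: (10)(-4) − (-7)(6) = 2
V_3→V_4: (-7)(-7) − (-8)(-4) = 17
V_4→V_5: (-8)(-7) − (-4)(-7) = 28
V_5→V_6: (-4)(-8) − (-4)(-7) = 4
V_6→V_1: (-4)(-10) − (8)(-8) = 104
Σ = 303
Signed area = Σ/2 = 151.5 (positive ⇒ counter-clockwise traversal).

151.5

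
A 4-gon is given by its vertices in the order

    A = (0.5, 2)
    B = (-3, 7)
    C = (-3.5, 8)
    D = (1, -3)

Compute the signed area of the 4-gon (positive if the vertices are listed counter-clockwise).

8

Apply the shoelace formula: 2A = Σ (x_i·y_{i+1} − x_{i+1}·y_i), indices taken mod 4.
A→B: (0.5)(7) − (-3)(2) = 9.5
B→C: (-3)(8) − (-3.5)(7) = 0.5
C→D: (-3.5)(-3) − (1)(8) = 2.5
D→A: (1)(2) − (0.5)(-3) = 3.5
Σ = 16
Signed area = Σ/2 = 8 (positive ⇒ counter-clockwise traversal).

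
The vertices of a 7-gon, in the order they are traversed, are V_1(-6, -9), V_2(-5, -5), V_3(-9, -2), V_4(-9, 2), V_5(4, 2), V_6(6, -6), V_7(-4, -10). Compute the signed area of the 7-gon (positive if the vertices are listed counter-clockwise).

-128

Σ = (-15) + (-35) + (-36) + (-26) + (-36) + (-84) + (-24) = -256
Signed area = Σ/2 = -128 (negative ⇒ clockwise traversal).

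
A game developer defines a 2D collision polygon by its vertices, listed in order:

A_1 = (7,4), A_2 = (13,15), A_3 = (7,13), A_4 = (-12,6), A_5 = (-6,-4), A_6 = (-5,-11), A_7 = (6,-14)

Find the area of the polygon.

351.5

Σ = (53) + (64) + (198) + (84) + (46) + (136) + (122) = 703
Area = |Σ|/2 = 351.5.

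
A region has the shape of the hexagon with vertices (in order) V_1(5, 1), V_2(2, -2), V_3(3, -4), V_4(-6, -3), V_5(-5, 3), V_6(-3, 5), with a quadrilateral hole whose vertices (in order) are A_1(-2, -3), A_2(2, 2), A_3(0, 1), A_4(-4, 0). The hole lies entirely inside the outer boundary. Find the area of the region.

Outer boundary:
Cross-terms: -12, -2, -33, -33, -16, -28  ⇒  Σ = -124
Area = |Σ|/2 = 62.
Hole:
Apply Gauss's area formula: 2A = Σ (x_i·y_{i+1} − x_{i+1}·y_i), indices taken mod 4.
Cross-terms: 2, 2, 4, 12  ⇒  Σ = 20
Area = |Σ|/2 = 10.
Net area = 62 − 10 = 52.

52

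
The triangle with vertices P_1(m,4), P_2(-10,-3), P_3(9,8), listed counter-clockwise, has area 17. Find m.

The doubled signed area Σ (x_i y_{i+1} − x_{i+1} y_i) is linear in m.
With m=0 it equals 23; the coefficient of m is -11 (from the two edges through P_1).
So -11·m + 23 = 2·17 = 34 ⇒ m = -1.

-1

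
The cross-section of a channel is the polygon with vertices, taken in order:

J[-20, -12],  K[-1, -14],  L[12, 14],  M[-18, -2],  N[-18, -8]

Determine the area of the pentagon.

407

Apply the shoelace formula: 2A = Σ (x_i·y_{i+1} − x_{i+1}·y_i), indices taken mod 5.
Σ = (268) + (154) + (228) + (108) + (56) = 814
Area = |Σ|/2 = 407.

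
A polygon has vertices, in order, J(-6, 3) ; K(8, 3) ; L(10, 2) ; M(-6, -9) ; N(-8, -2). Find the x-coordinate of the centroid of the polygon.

-116/115

Apply the surveyor's formula. First the cross-terms c_i = x_i·y_{i+1} − x_{i+1}·y_i:
  -42, -14, -78, -60, -36  ⇒  2A = -230, A = -115.
Then Σ (x_i + x_{i+1})·c_i = 696, so x̄ = 696 / (6·(-115)) = -116/115.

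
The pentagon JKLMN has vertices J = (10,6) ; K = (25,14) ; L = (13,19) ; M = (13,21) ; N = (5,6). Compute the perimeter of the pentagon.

|JK| = √((15)² + (8)²) = √289 = 17
|KL| = √((-12)² + (5)²) = √169 = 13
|LM| = √((0)² + (2)²) = √4 = 2
|MN| = √((-8)² + (-15)²) = √289 = 17
|NJ| = √((5)² + (0)²) = √25 = 5
Perimeter = 17 + 13 + 2 + 17 + 5 = 54.

54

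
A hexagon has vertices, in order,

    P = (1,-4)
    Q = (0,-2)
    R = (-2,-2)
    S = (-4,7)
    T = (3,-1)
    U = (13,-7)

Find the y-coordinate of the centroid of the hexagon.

-125/98

Apply the surveyor's formula. First the cross-terms c_i = x_i·y_{i+1} − x_{i+1}·y_i:
  -2, -4, -22, -17, -8, -45  ⇒  2A = -98, A = -49.
Then Σ (y_i + y_{i+1})·c_i = 375, so ȳ = 375 / (6·(-49)) = -125/98.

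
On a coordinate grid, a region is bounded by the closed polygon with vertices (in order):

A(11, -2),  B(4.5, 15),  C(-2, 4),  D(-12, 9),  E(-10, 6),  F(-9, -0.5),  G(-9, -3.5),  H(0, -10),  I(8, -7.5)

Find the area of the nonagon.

Apply the shoelace (surveyor's) formula: 2A = Σ (x_i·y_{i+1} − x_{i+1}·y_i), indices taken mod 9.
Σ = (174) + (48) + (30) + (18) + (59) + (27) + (90) + (80) + (66.5) = 592.5
Area = |Σ|/2 = 296.25.

296.25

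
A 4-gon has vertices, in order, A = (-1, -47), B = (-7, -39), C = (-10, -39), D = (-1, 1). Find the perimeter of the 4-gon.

102

|AB| = √((-6)² + (8)²) = √100 = 10
|BC| = √((-3)² + (0)²) = √9 = 3
|CD| = √((9)² + (40)²) = √1681 = 41
|DA| = √((0)² + (-48)²) = √2304 = 48
Perimeter = 10 + 3 + 41 + 48 = 102.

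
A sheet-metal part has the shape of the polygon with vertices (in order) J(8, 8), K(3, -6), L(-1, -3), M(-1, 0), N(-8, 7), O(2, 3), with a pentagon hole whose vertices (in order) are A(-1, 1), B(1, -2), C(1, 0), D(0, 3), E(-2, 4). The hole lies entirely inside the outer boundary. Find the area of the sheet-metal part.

64.5

Outer boundary:
Apply Gauss's area formula: 2A = Σ (x_i·y_{i+1} − x_{i+1}·y_i), indices taken mod 6.
Σ = (-72) + (-15) + (-3) + (-7) + (-38) + (-8) = -143
Area = |Σ|/2 = 71.5.
Hole:
Apply the surveyor's formula: 2A = Σ (x_i·y_{i+1} − x_{i+1}·y_i), indices taken mod 5.
Cross-terms: 1, 2, 3, 6, 2  ⇒  Σ = 14
Area = |Σ|/2 = 7.
Net area = 71.5 − 7 = 64.5.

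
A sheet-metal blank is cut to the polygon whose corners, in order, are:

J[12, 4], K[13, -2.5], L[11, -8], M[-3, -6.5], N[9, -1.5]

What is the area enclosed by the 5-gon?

68.5

Apply the shoelace formula: 2A = Σ (x_i·y_{i+1} − x_{i+1}·y_i), indices taken mod 5.
Cross-terms: -82, -76.5, -95.5, 63, 54  ⇒  Σ = -137
Area = |Σ|/2 = 68.5.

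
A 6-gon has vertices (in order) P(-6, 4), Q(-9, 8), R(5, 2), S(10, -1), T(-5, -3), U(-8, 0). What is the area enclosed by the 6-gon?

Apply Gauss's area formula: 2A = Σ (x_i·y_{i+1} − x_{i+1}·y_i), indices taken mod 6.
P→Q: (-6)(8) − (-9)(4) = -12
Q→R: (-9)(2) − (5)(8) = -58
R→S: (5)(-1) − (10)(2) = -25
S→T: (10)(-3) − (-5)(-1) = -35
T→U: (-5)(0) − (-8)(-3) = -24
U→P: (-8)(4) − (-6)(0) = -32
Σ = -186
Area = |Σ|/2 = 93.

93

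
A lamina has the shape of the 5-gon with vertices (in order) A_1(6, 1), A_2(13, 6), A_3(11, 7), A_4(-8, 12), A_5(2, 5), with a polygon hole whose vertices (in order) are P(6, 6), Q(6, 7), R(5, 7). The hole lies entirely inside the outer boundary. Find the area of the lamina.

Outer boundary:
Apply the shoelace formula: 2A = Σ (x_i·y_{i+1} − x_{i+1}·y_i), indices taken mod 5.
A_1→A_2: (6)(6) − (13)(1) = 23
A_2→A_3: (13)(7) − (11)(6) = 25
A_3→A_4: (11)(12) − (-8)(7) = 188
A_4→A_5: (-8)(5) − (2)(12) = -64
A_5→A_1: (2)(1) − (6)(5) = -28
Σ = 144
Area = |Σ|/2 = 72.
Hole:
Apply Gauss's area formula: 2A = Σ (x_i·y_{i+1} − x_{i+1}·y_i), indices taken mod 3.
Cross-terms: 6, 7, -12  ⇒  Σ = 1
Area = |Σ|/2 = 0.5.
Net area = 72 − 0.5 = 71.5.

71.5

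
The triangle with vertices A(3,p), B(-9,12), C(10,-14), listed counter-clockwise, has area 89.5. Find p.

The doubled signed area Σ (x_i y_{i+1} − x_{i+1} y_i) is linear in p.
With p=0 it equals 84; the coefficient of p is 19 (from the two edges through A).
So 19·p + 84 = 2·89.5 = 179 ⇒ p = 5.

5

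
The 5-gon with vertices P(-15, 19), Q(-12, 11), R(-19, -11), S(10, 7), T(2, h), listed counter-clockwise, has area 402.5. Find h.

The doubled signed area Σ (x_i y_{i+1} − x_{i+1} y_i) is linear in h.
With h=0 it equals 405; the coefficient of h is 25 (from the two edges through T).
So 25·h + 405 = 2·402.5 = 805 ⇒ h = 16.

16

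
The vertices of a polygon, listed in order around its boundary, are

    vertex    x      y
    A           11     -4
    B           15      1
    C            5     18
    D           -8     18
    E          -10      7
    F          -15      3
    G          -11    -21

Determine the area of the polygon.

696

Σ = (71) + (265) + (234) + (124) + (75) + (348) + (275) = 1392
Area = |Σ|/2 = 696.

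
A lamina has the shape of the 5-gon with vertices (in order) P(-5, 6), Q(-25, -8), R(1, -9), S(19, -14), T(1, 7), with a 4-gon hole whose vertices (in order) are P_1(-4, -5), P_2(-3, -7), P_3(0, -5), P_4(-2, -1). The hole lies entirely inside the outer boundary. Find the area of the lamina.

Outer boundary:
Apply the shoelace (surveyor's) formula: 2A = Σ (x_i·y_{i+1} − x_{i+1}·y_i), indices taken mod 5.
P→Q: (-5)(-8) − (-25)(6) = 190
Q→R: (-25)(-9) − (1)(-8) = 233
R→S: (1)(-14) − (19)(-9) = 157
S→T: (19)(7) − (1)(-14) = 147
T→P: (1)(6) − (-5)(7) = 41
Σ = 768
Area = |Σ|/2 = 384.
Hole:
Apply the surveyor's formula: 2A = Σ (x_i·y_{i+1} − x_{i+1}·y_i), indices taken mod 4.
Σ = (13) + (15) + (-10) + (6) = 24
Area = |Σ|/2 = 12.
Net area = 384 − 12 = 372.

372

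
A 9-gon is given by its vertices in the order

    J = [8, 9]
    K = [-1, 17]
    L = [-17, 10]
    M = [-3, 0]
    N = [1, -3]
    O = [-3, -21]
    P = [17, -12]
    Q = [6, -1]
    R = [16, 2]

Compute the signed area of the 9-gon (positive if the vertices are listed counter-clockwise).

518.5

Σ = (145) + (279) + (30) + (9) + (-30) + (393) + (55) + (28) + (128) = 1037
Signed area = Σ/2 = 518.5 (positive ⇒ counter-clockwise traversal).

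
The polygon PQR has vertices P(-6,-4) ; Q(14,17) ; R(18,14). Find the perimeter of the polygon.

|PQ| = √((20)² + (21)²) = √841 = 29
|QR| = √((4)² + (-3)²) = √25 = 5
|RP| = √((-24)² + (-18)²) = √900 = 30
Perimeter = 29 + 5 + 30 = 64.

64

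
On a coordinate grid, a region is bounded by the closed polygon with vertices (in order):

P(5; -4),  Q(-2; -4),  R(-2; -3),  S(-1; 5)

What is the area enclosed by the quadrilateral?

Apply the shoelace formula: 2A = Σ (x_i·y_{i+1} − x_{i+1}·y_i), indices taken mod 4.
Cross-terms: -28, -2, -13, -21  ⇒  Σ = -64
Area = |Σ|/2 = 32.

32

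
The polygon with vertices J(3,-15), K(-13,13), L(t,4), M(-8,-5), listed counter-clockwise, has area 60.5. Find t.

The doubled signed area Σ (x_i y_{i+1} − x_{i+1} y_i) is linear in t.
With t=0 it equals -41; the coefficient of t is -18 (from the two edges through L).
So -18·t + -41 = 2·60.5 = 121 ⇒ t = -9.

-9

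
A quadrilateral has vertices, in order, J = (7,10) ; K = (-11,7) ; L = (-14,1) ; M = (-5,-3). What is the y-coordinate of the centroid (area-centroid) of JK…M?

Apply the shoelace formula. First the cross-terms c_i = x_i·y_{i+1} − x_{i+1}·y_i:
  159, 87, 47, -29  ⇒  2A = 264, A = 132.
Then Σ (y_i + y_{i+1})·c_i = 3102, so ȳ = 3102 / (6·132) = 47/12.

47/12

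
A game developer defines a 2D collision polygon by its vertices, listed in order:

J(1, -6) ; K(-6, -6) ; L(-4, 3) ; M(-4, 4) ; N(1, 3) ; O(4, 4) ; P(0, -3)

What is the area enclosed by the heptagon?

60.5

Cross-terms: -42, -42, -4, -16, -8, -12, 3  ⇒  Σ = -121
Area = |Σ|/2 = 60.5.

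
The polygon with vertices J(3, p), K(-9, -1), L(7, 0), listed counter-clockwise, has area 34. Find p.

4

Write out the shoelace sum; only the two edges meeting at J involve p:
2·Area = [(7·p − 3·0) + (3·(-1) − (-9)·p)] + 7
       = 16·p + 4 = 68
⇒ p = 4.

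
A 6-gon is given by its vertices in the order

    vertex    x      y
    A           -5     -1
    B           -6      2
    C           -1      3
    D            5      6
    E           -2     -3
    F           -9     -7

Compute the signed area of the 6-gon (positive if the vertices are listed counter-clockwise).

-47.5

A→B: (-5)(2) − (-6)(-1) = -16
B→C: (-6)(3) − (-1)(2) = -16
C→D: (-1)(6) − (5)(3) = -21
D→E: (5)(-3) − (-2)(6) = -3
E→F: (-2)(-7) − (-9)(-3) = -13
F→A: (-9)(-1) − (-5)(-7) = -26
Σ = -95
Signed area = Σ/2 = -47.5 (negative ⇒ clockwise traversal).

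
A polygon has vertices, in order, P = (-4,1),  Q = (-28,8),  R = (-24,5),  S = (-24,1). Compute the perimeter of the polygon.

54

|PQ| = √((-24)² + (7)²) = √625 = 25
|QR| = √((4)² + (-3)²) = √25 = 5
|RS| = √((0)² + (-4)²) = √16 = 4
|SP| = √((20)² + (0)²) = √400 = 20
Perimeter = 25 + 5 + 4 + 20 = 54.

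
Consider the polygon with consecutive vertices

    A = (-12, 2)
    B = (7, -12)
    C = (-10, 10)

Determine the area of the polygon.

Cross-terms: 130, -50, 100  ⇒  Σ = 180
Area = |Σ|/2 = 90.

90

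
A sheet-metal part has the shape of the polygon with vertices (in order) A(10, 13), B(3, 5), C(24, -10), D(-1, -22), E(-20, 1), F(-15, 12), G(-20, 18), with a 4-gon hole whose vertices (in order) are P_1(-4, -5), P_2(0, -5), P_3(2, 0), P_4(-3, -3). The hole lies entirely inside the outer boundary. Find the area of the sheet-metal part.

893

Outer boundary:
Apply the surveyor's formula: 2A = Σ (x_i·y_{i+1} − x_{i+1}·y_i), indices taken mod 7.
A→B: (10)(5) − (3)(13) = 11
B→C: (3)(-10) − (24)(5) = -150
C→D: (24)(-22) − (-1)(-10) = -538
D→E: (-1)(1) − (-20)(-22) = -441
E→F: (-20)(12) − (-15)(1) = -225
F→G: (-15)(18) − (-20)(12) = -30
G→A: (-20)(13) − (10)(18) = -440
Σ = -1813
Area = |Σ|/2 = 906.5.
Hole:
Σ = (20) + (10) + (-6) + (3) = 27
Area = |Σ|/2 = 13.5.
Net area = 906.5 − 13.5 = 893.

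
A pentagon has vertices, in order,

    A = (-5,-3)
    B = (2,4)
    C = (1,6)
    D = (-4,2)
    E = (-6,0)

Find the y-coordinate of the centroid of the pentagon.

122/75

Apply the shoelace formula. First the cross-terms c_i = x_i·y_{i+1} − x_{i+1}·y_i:
  -14, 8, 26, 12, 18  ⇒  2A = 50, A = 25.
Then Σ (y_i + y_{i+1})·c_i = 244, so ȳ = 244 / (6·25) = 122/75.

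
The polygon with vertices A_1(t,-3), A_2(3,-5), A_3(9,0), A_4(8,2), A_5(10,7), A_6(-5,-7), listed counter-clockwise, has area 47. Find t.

3

The doubled signed area Σ (x_i y_{i+1} − x_{i+1} y_i) is linear in t.
With t=0 it equals 88; the coefficient of t is 2 (from the two edges through A_1).
So 2·t + 88 = 2·47 = 94 ⇒ t = 3.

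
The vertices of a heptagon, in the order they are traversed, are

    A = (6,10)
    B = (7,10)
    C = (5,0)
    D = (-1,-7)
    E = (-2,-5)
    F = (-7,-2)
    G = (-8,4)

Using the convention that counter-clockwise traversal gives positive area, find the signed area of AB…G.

Apply Gauss's area formula: 2A = Σ (x_i·y_{i+1} − x_{i+1}·y_i), indices taken mod 7.
Σ = (-10) + (-50) + (-35) + (-9) + (-31) + (-44) + (-104) = -283
Signed area = Σ/2 = -141.5 (negative ⇒ clockwise traversal).

-141.5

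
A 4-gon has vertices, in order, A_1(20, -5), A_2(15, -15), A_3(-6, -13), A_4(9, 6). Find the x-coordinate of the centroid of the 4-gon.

Apply the shoelace formula. First the cross-terms c_i = x_i·y_{i+1} − x_{i+1}·y_i:
  -225, -285, 81, -165  ⇒  2A = -594, A = -297.
Then Σ (x_i + x_{i+1})·c_i = -14982, so x̄ = -14982 / (6·(-297)) = 227/27.

227/27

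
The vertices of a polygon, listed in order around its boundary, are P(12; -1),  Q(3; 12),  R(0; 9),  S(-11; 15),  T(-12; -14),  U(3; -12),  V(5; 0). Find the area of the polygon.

424

Apply the surveyor's formula: 2A = Σ (x_i·y_{i+1} − x_{i+1}·y_i), indices taken mod 7.
Σ = (147) + (27) + (99) + (334) + (186) + (60) + (-5) = 848
Area = |Σ|/2 = 424.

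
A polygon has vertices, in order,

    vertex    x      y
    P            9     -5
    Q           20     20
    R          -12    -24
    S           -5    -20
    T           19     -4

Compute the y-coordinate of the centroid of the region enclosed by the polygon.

-1021/167

Apply the shoelace (surveyor's) formula. First the cross-terms c_i = x_i·y_{i+1} − x_{i+1}·y_i:
  280, -240, 120, 400, -59  ⇒  2A = 501, A = 250.5.
Then Σ (y_i + y_{i+1})·c_i = -9189, so ȳ = -9189 / (6·250.5) = -1021/167.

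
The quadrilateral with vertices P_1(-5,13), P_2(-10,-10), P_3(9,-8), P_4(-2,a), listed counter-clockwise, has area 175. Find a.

3

Write out the shoelace sum; only the two edges meeting at P_4 involve a:
2·Area = [(9·a − (-2)·(-8)) + ((-2)·13 − (-5)·a)] + 350
       = 14·a + 308 = 350
⇒ a = 3.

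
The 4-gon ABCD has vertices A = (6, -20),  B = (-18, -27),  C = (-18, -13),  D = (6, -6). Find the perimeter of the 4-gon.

|AB| = √((-24)² + (-7)²) = √625 = 25
|BC| = √((0)² + (14)²) = √196 = 14
|CD| = √((24)² + (7)²) = √625 = 25
|DA| = √((0)² + (-14)²) = √196 = 14
Perimeter = 25 + 14 + 25 + 14 = 78.

78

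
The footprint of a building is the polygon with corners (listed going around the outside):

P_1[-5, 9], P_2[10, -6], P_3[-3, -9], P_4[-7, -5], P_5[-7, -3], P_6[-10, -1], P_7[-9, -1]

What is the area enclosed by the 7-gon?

169

P_1→P_2: (-5)(-6) − (10)(9) = -60
P_2→P_3: (10)(-9) − (-3)(-6) = -108
P_3→P_4: (-3)(-5) − (-7)(-9) = -48
P_4→P_5: (-7)(-3) − (-7)(-5) = -14
P_5→P_6: (-7)(-1) − (-10)(-3) = -23
P_6→P_7: (-10)(-1) − (-9)(-1) = 1
P_7→P_1: (-9)(9) − (-5)(-1) = -86
Σ = -338
Area = |Σ|/2 = 169.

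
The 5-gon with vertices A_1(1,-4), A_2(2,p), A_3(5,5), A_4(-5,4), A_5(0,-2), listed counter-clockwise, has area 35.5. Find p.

1

The doubled signed area Σ (x_i y_{i+1} − x_{i+1} y_i) is linear in p.
With p=0 it equals 75; the coefficient of p is -4 (from the two edges through A_2).
So -4·p + 75 = 2·35.5 = 71 ⇒ p = 1.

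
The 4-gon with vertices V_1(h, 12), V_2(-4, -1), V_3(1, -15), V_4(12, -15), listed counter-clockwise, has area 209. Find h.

0

The doubled signed area Σ (x_i y_{i+1} − x_{i+1} y_i) is linear in h.
With h=0 it equals 418; the coefficient of h is 14 (from the two edges through V_1).
So 14·h + 418 = 2·209 = 418 ⇒ h = 0.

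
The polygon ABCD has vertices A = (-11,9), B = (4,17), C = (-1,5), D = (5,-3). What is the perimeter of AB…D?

60

|AB| = √((15)² + (8)²) = √289 = 17
|BC| = √((-5)² + (-12)²) = √169 = 13
|CD| = √((6)² + (-8)²) = √100 = 10
|DA| = √((-16)² + (12)²) = √400 = 20
Perimeter = 17 + 13 + 10 + 20 = 60.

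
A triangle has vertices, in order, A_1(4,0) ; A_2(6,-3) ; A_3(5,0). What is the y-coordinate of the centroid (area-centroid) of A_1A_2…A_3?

Apply the shoelace formula. First the cross-terms c_i = x_i·y_{i+1} − x_{i+1}·y_i:
  -12, 15, 0  ⇒  2A = 3, A = 1.5.
Then Σ (y_i + y_{i+1})·c_i = -9, so ȳ = -9 / (6·1.5) = -1.

-1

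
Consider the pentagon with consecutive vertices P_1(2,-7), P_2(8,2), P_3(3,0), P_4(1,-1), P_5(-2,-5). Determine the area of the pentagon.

34

Apply the surveyor's formula: 2A = Σ (x_i·y_{i+1} − x_{i+1}·y_i), indices taken mod 5.
Σ = (60) + (-6) + (-3) + (-7) + (24) = 68
Area = |Σ|/2 = 34.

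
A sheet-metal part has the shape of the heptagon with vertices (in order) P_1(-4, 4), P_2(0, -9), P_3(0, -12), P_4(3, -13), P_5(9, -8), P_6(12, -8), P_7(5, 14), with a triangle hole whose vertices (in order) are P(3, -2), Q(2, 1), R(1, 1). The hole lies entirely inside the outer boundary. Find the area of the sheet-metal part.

Outer boundary:
Σ = (36) + (0) + (36) + (93) + (24) + (208) + (76) = 473
Area = |Σ|/2 = 236.5.
Hole:
Apply Gauss's area formula: 2A = Σ (x_i·y_{i+1} − x_{i+1}·y_i), indices taken mod 3.
P→Q: (3)(1) − (2)(-2) = 7
Q→R: (2)(1) − (1)(1) = 1
R→P: (1)(-2) − (3)(1) = -5
Σ = 3
Area = |Σ|/2 = 1.5.
Net area = 236.5 − 1.5 = 235.

235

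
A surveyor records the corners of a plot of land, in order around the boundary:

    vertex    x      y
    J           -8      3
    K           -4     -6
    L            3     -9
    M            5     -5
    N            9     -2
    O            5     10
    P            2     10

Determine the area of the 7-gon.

197.5

Σ = (60) + (54) + (30) + (35) + (100) + (30) + (86) = 395
Area = |Σ|/2 = 197.5.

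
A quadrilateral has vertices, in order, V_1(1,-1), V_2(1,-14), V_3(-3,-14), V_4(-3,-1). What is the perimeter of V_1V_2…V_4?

|V_1V_2| = √((0)² + (-13)²) = √169 = 13
|V_2V_3| = √((-4)² + (0)²) = √16 = 4
|V_3V_4| = √((0)² + (13)²) = √169 = 13
|V_4V_1| = √((4)² + (0)²) = √16 = 4
Perimeter = 13 + 4 + 13 + 4 = 34.

34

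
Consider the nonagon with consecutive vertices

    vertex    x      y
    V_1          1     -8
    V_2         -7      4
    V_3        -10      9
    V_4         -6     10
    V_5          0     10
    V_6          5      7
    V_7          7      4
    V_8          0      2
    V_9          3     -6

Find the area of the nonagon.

135

Apply the surveyor's formula: 2A = Σ (x_i·y_{i+1} − x_{i+1}·y_i), indices taken mod 9.
V_1→V_2: (1)(4) − (-7)(-8) = -52
V_2→V_3: (-7)(9) − (-10)(4) = -23
V_3→V_4: (-10)(10) − (-6)(9) = -46
V_4→V_5: (-6)(10) − (0)(10) = -60
V_5→V_6: (0)(7) − (5)(10) = -50
V_6→V_7: (5)(4) − (7)(7) = -29
V_7→V_8: (7)(2) − (0)(4) = 14
V_8→V_9: (0)(-6) − (3)(2) = -6
V_9→V_1: (3)(-8) − (1)(-6) = -18
Σ = -270
Area = |Σ|/2 = 135.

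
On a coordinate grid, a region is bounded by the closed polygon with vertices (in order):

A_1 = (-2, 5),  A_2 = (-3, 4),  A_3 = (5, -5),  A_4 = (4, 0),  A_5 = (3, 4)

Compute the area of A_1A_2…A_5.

A_1→A_2: (-2)(4) − (-3)(5) = 7
A_2→A_3: (-3)(-5) − (5)(4) = -5
A_3→A_4: (5)(0) − (4)(-5) = 20
A_4→A_5: (4)(4) − (3)(0) = 16
A_5→A_1: (3)(5) − (-2)(4) = 23
Σ = 61
Area = |Σ|/2 = 30.5.

30.5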